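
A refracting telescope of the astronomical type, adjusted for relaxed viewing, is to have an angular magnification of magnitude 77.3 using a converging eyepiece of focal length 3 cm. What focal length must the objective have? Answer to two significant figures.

230 cm

|M| = f_obj/|f_eye|, so f_obj = |M| x |f_eye| = 77.3 x 3 = 231.900 cm.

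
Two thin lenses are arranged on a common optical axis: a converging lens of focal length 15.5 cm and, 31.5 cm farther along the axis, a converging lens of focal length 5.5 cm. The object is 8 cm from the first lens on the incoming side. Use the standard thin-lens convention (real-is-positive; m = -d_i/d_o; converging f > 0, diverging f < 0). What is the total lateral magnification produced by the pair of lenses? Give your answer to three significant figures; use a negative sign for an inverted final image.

Applying the thin-lens equation to the first lens, 1/15.5 = 1/8 + 1/d_i1, which gives d_i1 = -16.533 cm.
Its lateral magnification is m_1 = -d_i1/d_o1 = -(-16.533)/8 = 2.0667.
The intermediate image is virtual, 16.533 cm to the left of lens 1, so d_o2 = L - d_i1 = 31.5 - (-16.533) = 48.033 cm.
Applying the thin-lens equation again with f_2 = 5.5 cm and d_o2 = 48.033 cm gives d_i2 = 6.211 cm.
m_2 = -(6.211)/(48.033) = -0.1293.
The system's lateral magnification is m_1 m_2 = (2.0667)(-0.1293) = -0.2672.

-0.267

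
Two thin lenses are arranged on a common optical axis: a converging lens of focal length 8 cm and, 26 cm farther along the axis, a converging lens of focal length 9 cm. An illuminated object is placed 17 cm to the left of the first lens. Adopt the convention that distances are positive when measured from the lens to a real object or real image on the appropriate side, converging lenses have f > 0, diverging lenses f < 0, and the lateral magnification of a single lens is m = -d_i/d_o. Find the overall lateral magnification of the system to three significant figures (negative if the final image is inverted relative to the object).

Applying the thin-lens equation to the first lens, 1/8 = 1/17 + 1/d_i1, which gives d_i1 = 15.111 cm.
Its lateral magnification is m_1 = -d_i1/d_o1 = -(15.111)/17 = -0.8889.
That image sits 10.889 cm in front of the second lens, so d_o2 = 10.889 cm.
Applying the thin-lens equation again with f_2 = 9 cm and d_o2 = 10.889 cm gives d_i2 = 51.882 cm.
m_2 = -(51.882)/(10.889) = -4.7647.
Total m = m_1 x m_2 = (-0.8889)(-4.7647) = 4.2353.

4.24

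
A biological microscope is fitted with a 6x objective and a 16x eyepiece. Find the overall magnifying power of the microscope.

96

The overall magnification of a compound microscope is the product of the objective and eyepiece magnifications:
M = M_obj x M_eye = 6 x 16 = 96.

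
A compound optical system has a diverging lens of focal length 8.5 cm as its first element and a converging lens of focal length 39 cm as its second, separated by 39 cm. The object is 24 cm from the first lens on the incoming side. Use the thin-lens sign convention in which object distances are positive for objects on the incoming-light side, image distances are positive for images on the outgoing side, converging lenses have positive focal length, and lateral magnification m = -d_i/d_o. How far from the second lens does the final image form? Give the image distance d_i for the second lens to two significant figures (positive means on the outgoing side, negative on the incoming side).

Lens 1: 1/d_i1 = 1/f_1 - 1/d_o1 = 1/(-8.5) - 1/24 = -0.15931 cm^-1, so d_i1 = -6.277 cm.
The intermediate image is virtual, 6.277 cm to the left of lens 1, so d_o2 = L - d_i1 = 39 - (-6.277) = 45.277 cm.
Lens 2: 1/d_i2 = 1/f_2 - 1/d_o2 = 1/39 - 1/(45.277) = 0.00355 cm^-1, so d_i2 = 281.316 cm.

280 cm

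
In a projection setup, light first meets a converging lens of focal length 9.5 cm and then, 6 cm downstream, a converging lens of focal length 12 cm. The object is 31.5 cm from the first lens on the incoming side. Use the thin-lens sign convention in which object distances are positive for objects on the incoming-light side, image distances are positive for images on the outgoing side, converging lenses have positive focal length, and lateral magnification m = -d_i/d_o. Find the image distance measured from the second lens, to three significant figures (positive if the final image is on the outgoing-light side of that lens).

4.65 cm

Lens 1: 1/d_i1 = 1/f_1 - 1/d_o1 = 1/9.5 - 1/31.5 = 0.07352 cm^-1, so d_i1 = 13.602 cm.
This image would form 13.602 cm past lens 1, i.e. 7.602 cm beyond lens 2, so it is a virtual object for lens 2: d_o2 = 6 - 13.602 = -7.602 cm.
Lens 2: 1/d_i2 = 1/f_2 - 1/d_o2 = 1/12 - 1/(-7.602) = 0.21487 cm^-1, so d_i2 = 4.654 cm.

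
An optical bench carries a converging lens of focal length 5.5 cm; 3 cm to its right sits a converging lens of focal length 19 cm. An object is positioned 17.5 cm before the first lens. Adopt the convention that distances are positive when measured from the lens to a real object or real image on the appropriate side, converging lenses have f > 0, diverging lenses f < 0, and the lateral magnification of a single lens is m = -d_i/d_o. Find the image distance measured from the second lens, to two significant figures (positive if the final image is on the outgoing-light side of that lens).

First lens: d_i1 = 1/(1/5.5 - 1/17.5) = 8.021 cm.
This image would form 8.021 cm past lens 1, i.e. 5.021 cm beyond lens 2, so it is a virtual object for lens 2: d_o2 = 3 - 8.021 = -5.021 cm.
Second lens: d_i2 = 1/(1/19 - 1/(-5.021)) = 3.971 cm.

4.0 cm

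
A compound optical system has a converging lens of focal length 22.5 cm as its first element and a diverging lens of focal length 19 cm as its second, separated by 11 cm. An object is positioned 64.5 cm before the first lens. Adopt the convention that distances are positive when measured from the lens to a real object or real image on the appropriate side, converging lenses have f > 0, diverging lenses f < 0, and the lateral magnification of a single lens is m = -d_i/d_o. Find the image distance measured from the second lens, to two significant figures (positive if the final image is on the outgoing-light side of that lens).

First lens: d_i1 = 1/(1/22.5 - 1/64.5) = 34.554 cm.
This image would form 34.554 cm past lens 1, i.e. 23.554 cm beyond lens 2, so it is a virtual object for lens 2: d_o2 = 11 - 34.554 = -23.554 cm.
Second lens: d_i2 = 1/(1/(-19) - 1/(-23.554)) = -98.278 cm.

-98 cm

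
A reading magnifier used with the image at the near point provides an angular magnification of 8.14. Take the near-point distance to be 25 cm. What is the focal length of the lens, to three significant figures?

3.50 cm

For the image at the near point, M = 1 + D/f.
f = D/(M - 1) = 25/(8.14 - 1) = 3.501 cm.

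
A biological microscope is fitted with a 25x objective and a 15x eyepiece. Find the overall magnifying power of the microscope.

The overall magnification of a compound microscope is the product of the objective and eyepiece magnifications:
M = M_obj x M_eye = 25 x 15 = 375.

375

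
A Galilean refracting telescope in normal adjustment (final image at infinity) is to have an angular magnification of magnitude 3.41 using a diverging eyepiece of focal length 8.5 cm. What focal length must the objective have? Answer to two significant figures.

|M| = f_obj/|f_eye|, so f_obj = |M| x |f_eye| = 3.41 x 8.5 = 28.985 cm.

29 cm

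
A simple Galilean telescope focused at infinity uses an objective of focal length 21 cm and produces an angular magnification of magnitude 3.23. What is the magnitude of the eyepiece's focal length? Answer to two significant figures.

|M| = f_obj/|f_eye|, so |f_eye| = f_obj/|M| = 21/3.23 = 6.502 cm.
(The eyepiece is diverging, so its signed focal length is -6.502 cm.)

6.5 cm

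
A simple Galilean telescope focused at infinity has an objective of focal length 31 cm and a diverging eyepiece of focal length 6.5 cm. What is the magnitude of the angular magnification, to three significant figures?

4.77

|M| = f_obj/|f_eye| = 31/6.5 = 4.769.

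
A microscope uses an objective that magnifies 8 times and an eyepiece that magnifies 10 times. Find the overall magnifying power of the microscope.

80

The overall magnification of a compound microscope is the product of the objective and eyepiece magnifications:
M = M_obj x M_eye = 8 x 10 = 80.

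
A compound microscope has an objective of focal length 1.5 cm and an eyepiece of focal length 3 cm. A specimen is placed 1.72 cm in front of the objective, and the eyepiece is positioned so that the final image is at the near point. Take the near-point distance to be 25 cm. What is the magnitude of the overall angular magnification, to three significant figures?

63.6

Objective: 1/d_i = 1/f_obj - 1/d_o = 1/1.5 - 1/1.72 = 0.08527 cm^-1, so d_i = 11.727 cm.
m_obj = -d_i/d_o = -11.727/1.72 = -6.818.
Eyepiece angular magnification (image at near point): M_eye = 1 + D/f_e = 1 + 25/3 = 9.333.
Overall M = m_obj x M_eye = (-6.818)(9.333) = -63.64.
|M| = 63.64.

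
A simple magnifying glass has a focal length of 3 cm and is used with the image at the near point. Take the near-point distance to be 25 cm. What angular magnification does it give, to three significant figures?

9.33

M = 1 + D/f = 1 + 25/3 = 9.333.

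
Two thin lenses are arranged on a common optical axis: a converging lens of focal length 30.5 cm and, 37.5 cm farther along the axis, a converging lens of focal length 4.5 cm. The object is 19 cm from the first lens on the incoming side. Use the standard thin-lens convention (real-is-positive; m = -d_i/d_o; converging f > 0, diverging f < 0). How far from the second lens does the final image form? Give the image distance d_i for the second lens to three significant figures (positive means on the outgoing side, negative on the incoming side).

4.74 cm

First lens: d_i1 = 1/(1/30.5 - 1/19) = -50.391 cm.
With d_i1 < 0 the first image is virtual and lies on the object side; the object distance for lens 2 is d_o2 = 37.5 - (-50.391) = 87.891 cm.
Second lens: d_i2 = 1/(1/4.5 - 1/(87.891)) = 4.743 cm.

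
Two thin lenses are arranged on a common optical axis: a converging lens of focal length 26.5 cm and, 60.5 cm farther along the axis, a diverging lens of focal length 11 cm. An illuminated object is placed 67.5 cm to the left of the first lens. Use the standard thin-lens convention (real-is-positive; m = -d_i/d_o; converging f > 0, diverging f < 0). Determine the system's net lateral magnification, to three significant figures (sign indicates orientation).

Applying the thin-lens equation to the first lens, 1/26.5 = 1/67.5 + 1/d_i1, which gives d_i1 = 43.628 cm.
Its lateral magnification is m_1 = -d_i1/d_o1 = -(43.628)/67.5 = -0.6463.
Object distance for lens 2: d_o2 = 60.5 - 43.628 = 16.872 cm.
Applying the thin-lens equation again with f_2 = -11 cm and d_o2 = 16.872 cm gives d_i2 = -6.659 cm.
m_2 = -(-6.659)/(16.872) = 0.3947.
Total m = m_1 x m_2 = (-0.6463)(0.3947) = -0.2551.

-0.255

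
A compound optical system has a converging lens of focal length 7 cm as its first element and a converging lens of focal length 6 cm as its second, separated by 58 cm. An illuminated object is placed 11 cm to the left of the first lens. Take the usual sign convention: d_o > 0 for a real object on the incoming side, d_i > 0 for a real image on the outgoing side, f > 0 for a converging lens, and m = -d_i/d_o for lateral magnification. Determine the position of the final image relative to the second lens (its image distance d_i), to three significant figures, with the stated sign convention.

Applying the thin-lens equation to the first lens, 1/7 = 1/11 + 1/d_i1, which gives d_i1 = 19.250 cm.
That image sits 38.750 cm in front of the second lens, so d_o2 = 38.750 cm.
Applying the thin-lens equation again with f_2 = 6 cm and d_o2 = 38.750 cm gives d_i2 = 7.099 cm.

7.10 cm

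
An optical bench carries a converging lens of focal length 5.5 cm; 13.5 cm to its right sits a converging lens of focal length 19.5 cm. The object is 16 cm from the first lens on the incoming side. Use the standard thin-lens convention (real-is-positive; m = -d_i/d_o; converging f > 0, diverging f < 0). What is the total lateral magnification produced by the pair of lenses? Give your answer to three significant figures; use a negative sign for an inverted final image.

First lens: d_i1 = 1/(1/5.5 - 1/16) = 8.381 cm.
m_1 = -(8.381)/16 = -0.5238.
The intermediate image is 8.381 cm to the right of lens 1, so d_o2 = L - d_i1 = 13.5 - 8.381 = 5.119 cm.
Second lens: d_i2 = 1/(1/19.5 - 1/(5.119)) = -6.941 cm.
m_2 = -(-6.941)/(5.119) = 1.3560.
Overall magnification: m = m_1 m_2 = -0.7103.

-0.710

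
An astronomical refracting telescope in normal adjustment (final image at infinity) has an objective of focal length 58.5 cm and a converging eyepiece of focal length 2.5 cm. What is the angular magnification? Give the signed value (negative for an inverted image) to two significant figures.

-23

M = -f_obj/f_eye = -58.5/(2.5) = -23.400.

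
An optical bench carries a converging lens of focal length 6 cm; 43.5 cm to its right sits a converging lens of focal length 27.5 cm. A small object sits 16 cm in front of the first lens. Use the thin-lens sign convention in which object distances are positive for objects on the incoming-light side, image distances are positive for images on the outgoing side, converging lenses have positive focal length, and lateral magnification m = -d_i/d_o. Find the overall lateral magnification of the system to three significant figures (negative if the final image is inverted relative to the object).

First lens: d_i1 = 1/(1/6 - 1/16) = 9.600 cm.
m_1 = -(9.600)/16 = -0.6000.
That image sits 33.900 cm in front of the second lens, so d_o2 = 33.900 cm.
Second lens: d_i2 = 1/(1/27.5 - 1/(33.900)) = 145.664 cm.
m_2 = -(145.664)/(33.900) = -4.2969.
Overall magnification: m = m_1 m_2 = 2.5781.

2.58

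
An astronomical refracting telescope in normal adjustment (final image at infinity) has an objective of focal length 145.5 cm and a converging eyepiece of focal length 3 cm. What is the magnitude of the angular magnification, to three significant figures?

|M| = f_obj/|f_eye| = 145.5/3 = 48.500.

48.5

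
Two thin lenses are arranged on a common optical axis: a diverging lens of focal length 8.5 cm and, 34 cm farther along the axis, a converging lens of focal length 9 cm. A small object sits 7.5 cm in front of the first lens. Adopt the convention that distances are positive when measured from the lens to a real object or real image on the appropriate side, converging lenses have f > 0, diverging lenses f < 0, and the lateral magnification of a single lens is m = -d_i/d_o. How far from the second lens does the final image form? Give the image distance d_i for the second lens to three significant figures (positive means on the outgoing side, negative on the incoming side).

11.8 cm

Lens 1: 1/d_i1 = 1/f_1 - 1/d_o1 = 1/(-8.5) - 1/7.5 = -0.25098 cm^-1, so d_i1 = -3.984 cm.
The intermediate image is virtual, 3.984 cm to the left of lens 1, so d_o2 = L - d_i1 = 34 - (-3.984) = 37.984 cm.
Lens 2: 1/d_i2 = 1/f_2 - 1/d_o2 = 1/9 - 1/(37.984) = 0.08478 cm^-1, so d_i2 = 11.795 cm.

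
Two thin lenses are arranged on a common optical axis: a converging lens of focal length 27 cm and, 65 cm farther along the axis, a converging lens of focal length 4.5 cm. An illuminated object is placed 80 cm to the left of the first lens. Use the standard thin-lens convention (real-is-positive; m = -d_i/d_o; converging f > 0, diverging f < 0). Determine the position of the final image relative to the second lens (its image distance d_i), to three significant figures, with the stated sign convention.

5.53 cm

Lens 1: 1/d_i1 = 1/f_1 - 1/d_o1 = 1/27 - 1/80 = 0.02454 cm^-1, so d_i1 = 40.755 cm.
That image sits 24.245 cm in front of the second lens, so d_o2 = 24.245 cm.
Lens 2: 1/d_i2 = 1/f_2 - 1/d_o2 = 1/4.5 - 1/(24.245) = 0.18098 cm^-1, so d_i2 = 5.526 cm.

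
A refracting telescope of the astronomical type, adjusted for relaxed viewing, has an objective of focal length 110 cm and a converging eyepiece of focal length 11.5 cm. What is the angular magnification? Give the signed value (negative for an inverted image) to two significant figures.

-9.6

M = -f_obj/f_eye = -110/(11.5) = -9.565.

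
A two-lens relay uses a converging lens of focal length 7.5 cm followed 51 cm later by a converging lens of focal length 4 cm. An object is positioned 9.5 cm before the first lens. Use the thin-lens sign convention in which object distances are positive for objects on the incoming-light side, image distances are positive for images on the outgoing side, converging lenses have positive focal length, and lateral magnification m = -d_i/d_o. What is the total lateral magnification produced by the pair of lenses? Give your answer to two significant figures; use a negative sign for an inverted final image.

Applying the thin-lens equation to the first lens, 1/7.5 = 1/9.5 + 1/d_i1, which gives d_i1 = 35.625 cm.
Its lateral magnification is m_1 = -d_i1/d_o1 = -(35.625)/9.5 = -3.7500.
The intermediate image is 35.625 cm to the right of lens 1, so d_o2 = L - d_i1 = 51 - 35.625 = 15.375 cm.
Applying the thin-lens equation again with f_2 = 4 cm and d_o2 = 15.375 cm gives d_i2 = 5.407 cm.
m_2 = -(5.407)/(15.375) = -0.3516.
Overall magnification: m = m_1 m_2 = 1.3187.

1.3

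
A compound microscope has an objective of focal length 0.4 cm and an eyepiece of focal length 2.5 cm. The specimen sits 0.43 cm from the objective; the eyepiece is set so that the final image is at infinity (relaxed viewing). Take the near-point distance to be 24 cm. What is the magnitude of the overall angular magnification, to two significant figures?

130

Objective: 1/d_i = 1/f_obj - 1/d_o = 1/0.4 - 1/0.43 = 0.17442 cm^-1, so d_i = 5.733 cm.
m_obj = -d_i/d_o = -5.733/0.43 = -13.333.
Eyepiece angular magnification (image at infinity): M_eye = D/f_e = 24/2.5 = 9.600.
Overall M = m_obj x M_eye = (-13.333)(9.600) = -128.00.
|M| = 128.00.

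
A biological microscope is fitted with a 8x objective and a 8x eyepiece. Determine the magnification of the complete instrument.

64

The overall magnification of a compound microscope is the product of the objective and eyepiece magnifications:
M = M_obj x M_eye = 8 x 8 = 64.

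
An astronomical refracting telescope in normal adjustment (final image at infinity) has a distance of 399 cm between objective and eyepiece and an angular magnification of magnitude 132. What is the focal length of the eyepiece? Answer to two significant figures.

In normal adjustment the tube length equals f_obj + f_eye and |M| = f_obj/f_eye.
So f_obj = 132 f_eye and 132 f_eye + f_eye = 399 cm, giving f_eye = 399/133 = 3.000 cm and f_obj = 396.000 cm.

3.0 cm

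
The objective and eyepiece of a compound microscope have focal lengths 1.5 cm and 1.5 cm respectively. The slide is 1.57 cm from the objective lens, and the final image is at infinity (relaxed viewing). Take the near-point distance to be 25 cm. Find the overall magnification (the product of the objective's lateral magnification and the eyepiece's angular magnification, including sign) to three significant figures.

Objective: 1/d_i = 1/f_obj - 1/d_o = 1/1.5 - 1/1.57 = 0.02972 cm^-1, so d_i = 33.643 cm.
m_obj = -d_i/d_o = -33.643/1.57 = -21.429.
Eyepiece angular magnification (image at infinity): M_eye = D/f_e = 25/1.5 = 16.667.
Overall M = m_obj x M_eye = (-21.429)(16.667) = -357.14.

-357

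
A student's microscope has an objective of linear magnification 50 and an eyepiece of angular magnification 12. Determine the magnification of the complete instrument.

600

The overall magnification of a compound microscope is the product of the objective and eyepiece magnifications:
M = M_obj x M_eye = 50 x 12 = 600.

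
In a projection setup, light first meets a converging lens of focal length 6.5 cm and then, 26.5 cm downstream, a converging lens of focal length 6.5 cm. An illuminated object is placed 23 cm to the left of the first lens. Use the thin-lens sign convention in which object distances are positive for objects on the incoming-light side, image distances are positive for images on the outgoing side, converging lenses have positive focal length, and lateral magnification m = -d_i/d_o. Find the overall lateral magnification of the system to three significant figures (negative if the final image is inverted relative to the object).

Lens 1: 1/d_i1 = 1/f_1 - 1/d_o1 = 1/6.5 - 1/23 = 0.11037 cm^-1, so d_i1 = 9.061 cm.
m_1 = -(9.061)/23 = -0.3939.
Object distance for lens 2: d_o2 = 26.5 - 9.061 = 17.439 cm.
Lens 2: 1/d_i2 = 1/f_2 - 1/d_o2 = 1/6.5 - 1/(17.439) = 0.09650 cm^-1, so d_i2 = 10.362 cm.
m_2 = -(10.362)/(17.439) = -0.5942.
The system's lateral magnification is m_1 m_2 = (-0.3939)(-0.5942) = 0.2341.

0.234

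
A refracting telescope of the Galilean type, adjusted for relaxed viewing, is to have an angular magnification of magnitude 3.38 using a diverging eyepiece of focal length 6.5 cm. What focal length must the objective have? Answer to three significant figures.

22.0 cm

|M| = f_obj/|f_eye|, so f_obj = |M| x |f_eye| = 3.38 x 6.5 = 21.970 cm.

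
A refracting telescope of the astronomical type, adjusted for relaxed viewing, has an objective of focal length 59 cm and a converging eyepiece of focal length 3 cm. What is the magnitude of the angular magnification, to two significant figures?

20

|M| = f_obj/|f_eye| = 59/3 = 19.667.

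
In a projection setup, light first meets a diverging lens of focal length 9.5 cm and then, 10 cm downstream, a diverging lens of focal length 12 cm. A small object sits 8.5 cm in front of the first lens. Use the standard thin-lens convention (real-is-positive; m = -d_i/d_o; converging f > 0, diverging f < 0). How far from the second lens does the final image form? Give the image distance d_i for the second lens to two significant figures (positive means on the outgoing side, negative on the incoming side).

-6.6 cm

First lens: d_i1 = 1/(1/(-9.5) - 1/8.5) = -4.486 cm.
The intermediate image is virtual, 4.486 cm to the left of lens 1, so d_o2 = L - d_i1 = 10 - (-4.486) = 14.486 cm.
Second lens: d_i2 = 1/(1/(-12) - 1/(14.486)) = -6.563 cm.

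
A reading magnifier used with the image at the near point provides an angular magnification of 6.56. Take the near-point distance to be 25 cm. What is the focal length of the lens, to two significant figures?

For the image at the near point, M = 1 + D/f.
f = D/(M - 1) = 25/(6.56 - 1) = 4.496 cm.

4.5 cm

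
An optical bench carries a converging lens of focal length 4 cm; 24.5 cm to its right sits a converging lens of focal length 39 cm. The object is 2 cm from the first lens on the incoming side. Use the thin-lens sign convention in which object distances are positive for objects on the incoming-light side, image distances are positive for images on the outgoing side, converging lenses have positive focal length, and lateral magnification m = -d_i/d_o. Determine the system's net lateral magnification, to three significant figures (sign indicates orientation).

7.43

First lens: d_i1 = 1/(1/4 - 1/2) = -4.000 cm.
m_1 = -(-4.000)/2 = 2.0000.
With d_i1 < 0 the first image is virtual and lies on the object side; the object distance for lens 2 is d_o2 = 24.5 - (-4.000) = 28.500 cm.
Second lens: d_i2 = 1/(1/39 - 1/(28.500)) = -105.857 cm.
m_2 = -(-105.857)/(28.500) = 3.7143.
Total m = m_1 x m_2 = (2.0000)(3.7143) = 7.4286.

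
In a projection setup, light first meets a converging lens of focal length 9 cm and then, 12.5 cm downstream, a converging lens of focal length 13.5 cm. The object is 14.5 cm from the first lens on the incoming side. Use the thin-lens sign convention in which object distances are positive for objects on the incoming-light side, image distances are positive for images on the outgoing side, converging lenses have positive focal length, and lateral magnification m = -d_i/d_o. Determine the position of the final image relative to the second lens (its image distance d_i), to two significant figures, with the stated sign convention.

6.1 cm

First lens: d_i1 = 1/(1/9 - 1/14.5) = 23.727 cm.
This image would form 23.727 cm past lens 1, i.e. 11.227 cm beyond lens 2, so it is a virtual object for lens 2: d_o2 = 12.5 - 23.727 = -11.227 cm.
Second lens: d_i2 = 1/(1/13.5 - 1/(-11.227)) = 6.130 cm.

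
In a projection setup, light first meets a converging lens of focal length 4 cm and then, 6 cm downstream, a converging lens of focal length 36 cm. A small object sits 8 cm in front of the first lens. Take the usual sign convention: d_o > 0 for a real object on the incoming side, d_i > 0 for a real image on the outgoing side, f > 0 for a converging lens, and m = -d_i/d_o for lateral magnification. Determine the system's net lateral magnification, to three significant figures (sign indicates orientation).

-0.947

Lens 1: 1/d_i1 = 1/f_1 - 1/d_o1 = 1/4 - 1/8 = 0.12500 cm^-1, so d_i1 = 8.000 cm.
m_1 = -(8.000)/8 = -1.0000.
Since 8.000 cm > 6 cm, the first image lies past the second lens and serves as a virtual object: d_o2 = L - d_i1 = -2.000 cm.
Lens 2: 1/d_i2 = 1/f_2 - 1/d_o2 = 1/36 - 1/(-2.000) = 0.52778 cm^-1, so d_i2 = 1.895 cm.
m_2 = -(1.895)/(-2.000) = 0.9474.
Total m = m_1 x m_2 = (-1.0000)(0.9474) = -0.9474.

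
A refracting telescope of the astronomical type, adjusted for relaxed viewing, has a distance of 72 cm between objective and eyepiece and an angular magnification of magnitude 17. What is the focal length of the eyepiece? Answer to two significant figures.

In normal adjustment the tube length equals f_obj + f_eye and |M| = f_obj/f_eye.
So f_obj = 17 f_eye and 17 f_eye + f_eye = 72 cm, giving f_eye = 72/18 = 4.000 cm and f_obj = 68.000 cm.

4.0 cm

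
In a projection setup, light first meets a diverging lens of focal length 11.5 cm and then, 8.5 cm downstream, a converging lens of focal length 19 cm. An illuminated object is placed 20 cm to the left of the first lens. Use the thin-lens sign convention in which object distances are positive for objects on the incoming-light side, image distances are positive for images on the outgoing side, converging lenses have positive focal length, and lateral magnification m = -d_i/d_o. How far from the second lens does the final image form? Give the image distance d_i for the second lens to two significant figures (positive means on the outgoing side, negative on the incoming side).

Applying the thin-lens equation to the first lens, 1/(-11.5) = 1/20 + 1/d_i1, which gives d_i1 = -7.302 cm.
With d_i1 < 0 the first image is virtual and lies on the object side; the object distance for lens 2 is d_o2 = 8.5 - (-7.302) = 15.802 cm.
Applying the thin-lens equation again with f_2 = 19 cm and d_o2 = 15.802 cm gives d_i2 = -93.868 cm.

-94 cm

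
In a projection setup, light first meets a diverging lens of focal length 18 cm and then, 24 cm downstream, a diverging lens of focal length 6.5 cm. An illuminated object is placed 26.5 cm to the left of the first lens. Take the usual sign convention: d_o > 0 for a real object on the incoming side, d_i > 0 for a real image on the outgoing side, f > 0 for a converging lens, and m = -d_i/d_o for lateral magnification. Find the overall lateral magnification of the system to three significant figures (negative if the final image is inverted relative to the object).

0.0638

Applying the thin-lens equation to the first lens, 1/(-18) = 1/26.5 + 1/d_i1, which gives d_i1 = -10.719 cm.
Its lateral magnification is m_1 = -d_i1/d_o1 = -(-10.719)/26.5 = 0.4045.
With d_i1 < 0 the first image is virtual and lies on the object side; the object distance for lens 2 is d_o2 = 24 - (-10.719) = 34.719 cm.
Applying the thin-lens equation again with f_2 = -6.5 cm and d_o2 = 34.719 cm gives d_i2 = -5.475 cm.
m_2 = -(-5.475)/(34.719) = 0.1577.
Overall magnification: m = m_1 m_2 = 0.0638.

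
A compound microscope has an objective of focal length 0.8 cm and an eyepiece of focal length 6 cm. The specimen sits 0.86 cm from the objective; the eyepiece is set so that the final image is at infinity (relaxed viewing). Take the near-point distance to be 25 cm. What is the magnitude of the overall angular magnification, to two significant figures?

Objective: 1/d_i = 1/f_obj - 1/d_o = 1/0.8 - 1/0.86 = 0.08721 cm^-1, so d_i = 11.467 cm.
m_obj = -d_i/d_o = -11.467/0.86 = -13.333.
Eyepiece angular magnification (image at infinity): M_eye = D/f_e = 25/6 = 4.167.
Overall M = m_obj x M_eye = (-13.333)(4.167) = -55.56.
|M| = 55.56.

56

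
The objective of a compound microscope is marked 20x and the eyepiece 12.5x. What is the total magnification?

The overall magnification of a compound microscope is the product of the objective and eyepiece magnifications:
M = M_obj x M_eye = 20 x 12.5 = 250.

250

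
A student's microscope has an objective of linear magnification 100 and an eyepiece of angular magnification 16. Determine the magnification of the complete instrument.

The overall magnification of a compound microscope is the product of the objective and eyepiece magnifications:
M = M_obj x M_eye = 100 x 16 = 1600.

1600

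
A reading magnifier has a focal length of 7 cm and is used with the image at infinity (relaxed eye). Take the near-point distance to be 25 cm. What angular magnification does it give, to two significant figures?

3.6

M = D/f = 25/7 = 3.571.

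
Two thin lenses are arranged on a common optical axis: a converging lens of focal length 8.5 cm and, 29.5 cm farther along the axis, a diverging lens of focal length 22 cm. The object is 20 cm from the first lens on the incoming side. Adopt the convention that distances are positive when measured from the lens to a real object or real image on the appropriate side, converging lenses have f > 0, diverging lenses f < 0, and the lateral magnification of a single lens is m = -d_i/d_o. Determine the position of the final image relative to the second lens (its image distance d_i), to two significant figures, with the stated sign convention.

Applying the thin-lens equation to the first lens, 1/8.5 = 1/20 + 1/d_i1, which gives d_i1 = 14.783 cm.
That image sits 14.717 cm in front of the second lens, so d_o2 = 14.717 cm.
Applying the thin-lens equation again with f_2 = -22 cm and d_o2 = 14.717 cm gives d_i2 = -8.818 cm.

-8.8 cm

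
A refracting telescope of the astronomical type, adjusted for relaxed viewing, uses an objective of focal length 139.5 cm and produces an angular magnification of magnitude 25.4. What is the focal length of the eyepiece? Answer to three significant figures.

5.49 cm

|M| = f_obj/f_eye, so f_eye = f_obj/|M| = 139.5/25.4 = 5.492 cm.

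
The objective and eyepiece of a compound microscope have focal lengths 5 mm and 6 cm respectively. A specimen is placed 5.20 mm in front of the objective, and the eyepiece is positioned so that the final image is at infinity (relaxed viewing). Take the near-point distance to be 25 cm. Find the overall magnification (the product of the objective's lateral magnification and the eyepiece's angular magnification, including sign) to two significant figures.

Convert to cm: f_obj = 5 mm = 0.5 cm; d_o = 5.20 mm = 0.52 cm.
Objective: 1/d_i = 1/f_obj - 1/d_o = 1/0.5 - 1/0.52 = 0.07692 cm^-1, so d_i = 13.000 cm.
m_obj = -d_i/d_o = -13.000/0.52 = -25.000.
Eyepiece angular magnification (image at infinity): M_eye = D/f_e = 25/6 = 4.167.
Overall M = m_obj x M_eye = (-25.000)(4.167) = -104.17.

-100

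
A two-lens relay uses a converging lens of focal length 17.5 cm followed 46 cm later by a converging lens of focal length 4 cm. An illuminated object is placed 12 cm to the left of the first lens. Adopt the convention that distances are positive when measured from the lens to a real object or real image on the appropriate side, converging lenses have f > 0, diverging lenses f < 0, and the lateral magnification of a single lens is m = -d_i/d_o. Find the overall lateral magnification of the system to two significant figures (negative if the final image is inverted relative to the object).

First lens: d_i1 = 1/(1/17.5 - 1/12) = -38.182 cm.
m_1 = -(-38.182)/12 = 3.1818.
The intermediate image is virtual, 38.182 cm to the left of lens 1, so d_o2 = L - d_i1 = 46 - (-38.182) = 84.182 cm.
Second lens: d_i2 = 1/(1/4 - 1/(84.182)) = 4.200 cm.
m_2 = -(4.200)/(84.182) = -0.0499.
Overall magnification: m = m_1 m_2 = -0.1587.

-0.16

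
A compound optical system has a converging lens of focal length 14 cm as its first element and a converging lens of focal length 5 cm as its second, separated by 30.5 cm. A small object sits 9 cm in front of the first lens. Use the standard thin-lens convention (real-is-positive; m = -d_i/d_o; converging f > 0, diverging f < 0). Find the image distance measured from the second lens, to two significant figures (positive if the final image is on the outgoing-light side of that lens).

5.5 cm

First lens: d_i1 = 1/(1/14 - 1/9) = -25.200 cm.
The intermediate image is virtual, 25.200 cm to the left of lens 1, so d_o2 = L - d_i1 = 30.5 - (-25.200) = 55.700 cm.
Second lens: d_i2 = 1/(1/5 - 1/(55.700)) = 5.493 cm.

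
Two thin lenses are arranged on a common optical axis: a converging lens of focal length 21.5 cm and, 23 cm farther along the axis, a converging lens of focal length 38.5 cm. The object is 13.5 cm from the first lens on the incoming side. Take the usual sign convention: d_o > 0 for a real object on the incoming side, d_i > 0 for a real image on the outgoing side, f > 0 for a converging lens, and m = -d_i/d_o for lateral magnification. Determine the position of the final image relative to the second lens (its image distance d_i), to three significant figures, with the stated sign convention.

110 cm

First lens: d_i1 = 1/(1/21.5 - 1/13.5) = -36.281 cm.
The intermediate image is virtual, 36.281 cm to the left of lens 1, so d_o2 = L - d_i1 = 23 - (-36.281) = 59.281 cm.
Second lens: d_i2 = 1/(1/38.5 - 1/(59.281)) = 109.826 cm.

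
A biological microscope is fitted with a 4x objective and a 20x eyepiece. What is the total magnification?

80

The overall magnification of a compound microscope is the product of the objective and eyepiece magnifications:
M = M_obj x M_eye = 4 x 20 = 80.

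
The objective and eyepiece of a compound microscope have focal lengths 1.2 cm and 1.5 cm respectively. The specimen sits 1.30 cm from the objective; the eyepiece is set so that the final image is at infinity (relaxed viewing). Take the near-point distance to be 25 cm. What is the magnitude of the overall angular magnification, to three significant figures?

200

Objective: 1/d_i = 1/f_obj - 1/d_o = 1/1.2 - 1/1.30 = 0.06410 cm^-1, so d_i = 15.600 cm.
m_obj = -d_i/d_o = -15.600/1.30 = -12.000.
Eyepiece angular magnification (image at infinity): M_eye = D/f_e = 25/1.5 = 16.667.
Overall M = m_obj x M_eye = (-12.000)(16.667) = -200.00.
|M| = 200.00.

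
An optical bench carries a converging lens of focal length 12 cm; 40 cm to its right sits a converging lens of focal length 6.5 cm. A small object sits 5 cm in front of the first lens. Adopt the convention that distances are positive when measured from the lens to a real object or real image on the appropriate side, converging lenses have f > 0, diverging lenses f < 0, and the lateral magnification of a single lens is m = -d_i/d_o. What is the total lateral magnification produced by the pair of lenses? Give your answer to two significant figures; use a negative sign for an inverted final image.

Applying the thin-lens equation to the first lens, 1/12 = 1/5 + 1/d_i1, which gives d_i1 = -8.571 cm.
Its lateral magnification is m_1 = -d_i1/d_o1 = -(-8.571)/5 = 1.7143.
With d_i1 < 0 the first image is virtual and lies on the object side; the object distance for lens 2 is d_o2 = 40 - (-8.571) = 48.571 cm.
Applying the thin-lens equation again with f_2 = 6.5 cm and d_o2 = 48.571 cm gives d_i2 = 7.504 cm.
m_2 = -(7.504)/(48.571) = -0.1545.
Total m = m_1 x m_2 = (1.7143)(-0.1545) = -0.2649.

-0.26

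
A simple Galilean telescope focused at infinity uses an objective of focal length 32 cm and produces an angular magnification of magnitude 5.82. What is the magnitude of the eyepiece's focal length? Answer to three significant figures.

5.50 cm

|M| = f_obj/|f_eye|, so |f_eye| = f_obj/|M| = 32/5.82 = 5.498 cm.
(The eyepiece is diverging, so its signed focal length is -5.498 cm.)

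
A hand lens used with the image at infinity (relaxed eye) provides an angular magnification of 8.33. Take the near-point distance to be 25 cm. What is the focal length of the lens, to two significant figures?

3.0 cm

For the image at infinity, M = D/f.
f = D/M = 25/8.33 = 3.001 cm.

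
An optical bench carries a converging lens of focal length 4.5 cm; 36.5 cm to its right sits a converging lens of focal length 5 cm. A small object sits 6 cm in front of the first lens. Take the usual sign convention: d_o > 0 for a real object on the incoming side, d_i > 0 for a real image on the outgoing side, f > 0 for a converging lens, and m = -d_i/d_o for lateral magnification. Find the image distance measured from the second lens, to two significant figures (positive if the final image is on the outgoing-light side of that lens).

6.9 cm

Lens 1: 1/d_i1 = 1/f_1 - 1/d_o1 = 1/4.5 - 1/6 = 0.05556 cm^-1, so d_i1 = 18.000 cm.
The intermediate image is 18.000 cm to the right of lens 1, so d_o2 = L - d_i1 = 36.5 - 18.000 = 18.500 cm.
Lens 2: 1/d_i2 = 1/f_2 - 1/d_o2 = 1/5 - 1/(18.500) = 0.14595 cm^-1, so d_i2 = 6.852 cm.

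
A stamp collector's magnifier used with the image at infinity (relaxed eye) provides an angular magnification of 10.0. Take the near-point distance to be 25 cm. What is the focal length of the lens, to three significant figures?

For the image at infinity, M = D/f.
f = D/M = 25/10.0 = 2.500 cm.

2.50 cm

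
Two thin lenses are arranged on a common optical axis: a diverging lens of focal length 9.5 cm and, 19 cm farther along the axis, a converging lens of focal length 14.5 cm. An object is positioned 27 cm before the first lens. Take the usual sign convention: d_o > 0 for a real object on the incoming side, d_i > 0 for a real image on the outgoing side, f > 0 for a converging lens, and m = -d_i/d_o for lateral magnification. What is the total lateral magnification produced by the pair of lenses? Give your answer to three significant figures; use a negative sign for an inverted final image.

First lens: d_i1 = 1/(1/(-9.5) - 1/27) = -7.027 cm.
m_1 = -(-7.027)/27 = 0.2603.
With d_i1 < 0 the first image is virtual and lies on the object side; the object distance for lens 2 is d_o2 = 19 - (-7.027) = 26.027 cm.
Second lens: d_i2 = 1/(1/14.5 - 1/(26.027)) = 32.739 cm.
m_2 = -(32.739)/(26.027) = -1.2579.
Total m = m_1 x m_2 = (0.2603)(-1.2579) = -0.3274.

-0.327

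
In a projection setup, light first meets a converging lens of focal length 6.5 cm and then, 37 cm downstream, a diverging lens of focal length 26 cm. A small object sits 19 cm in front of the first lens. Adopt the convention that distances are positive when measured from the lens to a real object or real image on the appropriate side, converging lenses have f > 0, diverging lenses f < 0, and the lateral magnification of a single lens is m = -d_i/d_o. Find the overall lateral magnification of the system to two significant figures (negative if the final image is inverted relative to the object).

Lens 1: 1/d_i1 = 1/f_1 - 1/d_o1 = 1/6.5 - 1/19 = 0.10121 cm^-1, so d_i1 = 9.880 cm.
m_1 = -(9.880)/19 = -0.5200.
The intermediate image is 9.880 cm to the right of lens 1, so d_o2 = L - d_i1 = 37 - 9.880 = 27.120 cm.
Lens 2: 1/d_i2 = 1/f_2 - 1/d_o2 = 1/(-26) - 1/(27.120) = -0.07533 cm^-1, so d_i2 = -13.274 cm.
m_2 = -(-13.274)/(27.120) = 0.4895.
Overall magnification: m = m_1 m_2 = -0.2545.

-0.25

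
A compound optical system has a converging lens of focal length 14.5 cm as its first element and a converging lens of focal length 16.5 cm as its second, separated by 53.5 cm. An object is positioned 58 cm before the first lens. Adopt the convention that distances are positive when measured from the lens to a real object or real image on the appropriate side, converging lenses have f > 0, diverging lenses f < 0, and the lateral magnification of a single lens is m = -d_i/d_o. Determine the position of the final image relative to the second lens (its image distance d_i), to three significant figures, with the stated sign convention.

31.9 cm

Applying the thin-lens equation to the first lens, 1/14.5 = 1/58 + 1/d_i1, which gives d_i1 = 19.333 cm.
The intermediate image is 19.333 cm to the right of lens 1, so d_o2 = L - d_i1 = 53.5 - 19.333 = 34.167 cm.
Applying the thin-lens equation again with f_2 = 16.5 cm and d_o2 = 34.167 cm gives d_i2 = 31.910 cm.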